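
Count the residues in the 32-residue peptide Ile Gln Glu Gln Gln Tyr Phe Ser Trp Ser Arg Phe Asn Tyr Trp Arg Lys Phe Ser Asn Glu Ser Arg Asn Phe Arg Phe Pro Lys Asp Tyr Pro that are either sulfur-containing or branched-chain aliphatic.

1

Sulfur-containing: C, M. Branched-chain aliphatic: I, L, V.
Sulfur-containing residues here: none (0).
Branched-chain aliphatic residues here: Ile1 (1).
The two groups share no amino acid, so total = 0 + 1 = 1.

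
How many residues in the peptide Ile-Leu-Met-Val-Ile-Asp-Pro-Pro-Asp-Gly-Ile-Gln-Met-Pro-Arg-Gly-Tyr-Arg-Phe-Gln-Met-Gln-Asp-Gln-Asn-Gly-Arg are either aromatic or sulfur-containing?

5

Aromatic: F, W, Y. Sulfur-containing: C, M.
Aromatic residues here: Tyr17, Phe19 (2).
Sulfur-containing residues here: Met3, Met13, Met21 (3).
The two groups share no amino acid, so total = 2 + 3 = 5.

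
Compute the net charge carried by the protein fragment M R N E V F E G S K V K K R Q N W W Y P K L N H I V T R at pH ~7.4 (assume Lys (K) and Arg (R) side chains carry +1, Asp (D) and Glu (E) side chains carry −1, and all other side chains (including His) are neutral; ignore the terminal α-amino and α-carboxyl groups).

Positive (K, R): R2, K10, K12, K13, R14, K21, R28 → +7.
Negative (D, E): E4, E7 → −2.
Net charge = (+7) + (−2) = +5.

+5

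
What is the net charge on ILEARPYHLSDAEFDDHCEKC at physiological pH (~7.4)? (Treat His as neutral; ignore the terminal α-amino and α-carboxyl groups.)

The side chains ionized at physiological pH are Lys/Arg (+1) and Asp/Glu (−1); with His treated as neutral, nothing else contributes.
Positive (K, R): R5, K20 → +2.
Negative (D, E): E3, D11, E13, D15, D16, E19 → −6.
Net charge = (+2) + (−6) = −4.

-4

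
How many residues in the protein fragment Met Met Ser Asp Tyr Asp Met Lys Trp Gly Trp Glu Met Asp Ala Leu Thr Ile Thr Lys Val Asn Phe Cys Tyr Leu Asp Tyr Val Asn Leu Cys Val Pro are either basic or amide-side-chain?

Basic: H, K, R. Amide-side-chain: N, Q.
Basic residues here: Lys8, Lys20 (2).
Amide-side-chain residues here: Asn22, Asn30 (2).
The two groups share no amino acid, so total = 2 + 2 = 4.

4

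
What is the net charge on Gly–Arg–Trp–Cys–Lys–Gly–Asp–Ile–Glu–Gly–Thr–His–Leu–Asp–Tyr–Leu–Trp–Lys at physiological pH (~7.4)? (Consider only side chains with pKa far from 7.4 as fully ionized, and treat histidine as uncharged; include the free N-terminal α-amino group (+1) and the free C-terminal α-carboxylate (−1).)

The side chains ionized at physiological pH are Lys/Arg (+1) and Asp/Glu (−1); with His treated as neutral, nothing else contributes.
Positive (K, R): Arg2, Lys5, Lys18 → +3.
Negative (D, E): Asp7, Glu9, Asp14 → −3.
The N-terminus (+1) and C-terminus (−1) cancel.
Net charge = (+3) + (−3) = 0.

0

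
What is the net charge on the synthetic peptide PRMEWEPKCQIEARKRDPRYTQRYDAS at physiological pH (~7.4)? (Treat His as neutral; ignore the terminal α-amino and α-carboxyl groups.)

+2

At pH ~7.4 the Lys and Arg side chains are protonated (+1), the Asp and Glu side chains are deprotonated (−1), and with His taken as neutral all other side chains carry no charge.
Positive (K, R): R2, K8, R14, K15, R16, R19, R23 → +7.
Negative (D, E): E4, E6, E12, D17, D25 → −5.
Net charge = (+7) + (−5) = +2.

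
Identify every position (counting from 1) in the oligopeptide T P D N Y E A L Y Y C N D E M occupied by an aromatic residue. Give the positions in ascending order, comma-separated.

Phenylalanine (F), tryptophan (W), and tyrosine (Y) have aromatic ring side chains.
Matching residues: Y5, Y9, Y10.

5, 9, 10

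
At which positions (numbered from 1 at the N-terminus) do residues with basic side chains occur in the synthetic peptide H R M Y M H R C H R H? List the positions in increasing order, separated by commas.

1, 2, 6, 7, 9, 10, 11

The basic amino acids are Lys (K), Arg (R), and His (H).
Matching residues: H1, R2, H6, R7, H9, R10, H11.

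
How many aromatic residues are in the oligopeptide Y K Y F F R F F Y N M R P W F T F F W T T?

The aromatic amino acids are Phe (F, benzyl), Trp (W, indole), and Tyr (Y, phenol).
Matching residues: Y1, Y3, F4, F5, F7, F8, Y9, W14, F15, F17, F18, W19.

12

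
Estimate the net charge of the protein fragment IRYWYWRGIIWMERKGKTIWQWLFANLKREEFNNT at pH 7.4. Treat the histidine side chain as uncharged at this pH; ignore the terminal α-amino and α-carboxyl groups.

Near pH 7.4, K and R contribute +1 each, D and E contribute −1 each, and every other side chain (His included, as stated) is uncharged.
Positive (K, R): R2, R7, R14, K15, K17, K28, R29 → +7.
Negative (D, E): E13, E30, E31 → −3.
Net charge = (+7) + (−3) = +4.

+4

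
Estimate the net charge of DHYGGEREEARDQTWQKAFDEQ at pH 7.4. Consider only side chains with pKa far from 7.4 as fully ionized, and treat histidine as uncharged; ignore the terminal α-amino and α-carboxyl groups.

-4

The side chains ionized at physiological pH are Lys/Arg (+1) and Asp/Glu (−1); with His treated as neutral, nothing else contributes.
Positive (K, R): R7, R11, K17 → +3.
Negative (D, E): D1, E6, E8, E9, D12, D20, E21 → −7.
Net charge = (+3) + (−7) = −4.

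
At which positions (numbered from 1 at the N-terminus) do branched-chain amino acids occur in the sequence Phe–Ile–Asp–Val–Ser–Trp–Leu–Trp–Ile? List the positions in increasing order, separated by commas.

Valine (V), leucine (L), and isoleucine (I) are the branched-chain amino acids.
Matching residues: Ile2, Val4, Leu7, Ile9.

2, 4, 7, 9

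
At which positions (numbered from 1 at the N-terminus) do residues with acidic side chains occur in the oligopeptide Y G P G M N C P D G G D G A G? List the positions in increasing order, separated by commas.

9, 12

Only D (aspartate) and E (glutamate) carry a side-chain carboxylic acid.
Matching residues: D9, D12.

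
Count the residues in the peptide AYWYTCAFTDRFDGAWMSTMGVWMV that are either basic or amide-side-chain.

Basic: H, K, R. Amide-side-chain: N, Q.
Basic residues here: R11 (1).
Amide-side-chain residues here: none (0).
The two groups share no amino acid, so total = 1 + 0 = 1.

1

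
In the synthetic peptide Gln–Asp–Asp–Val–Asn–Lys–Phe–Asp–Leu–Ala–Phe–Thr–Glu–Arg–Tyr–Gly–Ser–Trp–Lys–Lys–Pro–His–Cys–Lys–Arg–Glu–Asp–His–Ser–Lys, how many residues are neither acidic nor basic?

15

Acidic: D, E. Basic: K, R, H. All other residues are neither.
Matching residues: Gln1, Val4, Asn5, Phe7, Leu9, Ala10, Phe11, Thr12, Tyr15, Gly16, Ser17, Trp18, Pro21, Cys23, Ser29.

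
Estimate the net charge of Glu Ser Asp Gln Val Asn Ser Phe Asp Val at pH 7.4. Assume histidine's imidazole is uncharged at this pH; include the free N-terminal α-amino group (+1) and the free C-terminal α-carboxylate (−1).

-3

At pH ~7.4 the Lys and Arg side chains are protonated (+1), the Asp and Glu side chains are deprotonated (−1), and with His taken as neutral all other side chains carry no charge.
Positive (K, R): none → +0.
Negative (D, E): Glu1, Asp3, Asp9 → −3.
The N-terminus (+1) and C-terminus (−1) cancel.
Net charge = (+0) + (−3) = −3.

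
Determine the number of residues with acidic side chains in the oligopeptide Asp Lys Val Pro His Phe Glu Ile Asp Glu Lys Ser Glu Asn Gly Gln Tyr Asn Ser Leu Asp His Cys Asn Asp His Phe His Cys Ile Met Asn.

7

Only D (aspartate) and E (glutamate) carry a side-chain carboxylic acid.
Matching residues: Asp1, Glu7, Asp9, Glu10, Glu13, Asp21, Asp25.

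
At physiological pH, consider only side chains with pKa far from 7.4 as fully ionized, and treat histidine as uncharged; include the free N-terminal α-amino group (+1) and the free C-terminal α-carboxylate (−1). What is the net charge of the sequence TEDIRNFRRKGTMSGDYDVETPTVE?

Near pH 7.4, K and R contribute +1 each, D and E contribute −1 each, and every other side chain (His included, as stated) is uncharged.
Positive (K, R): R5, R8, R9, K10 → +4.
Negative (D, E): E2, D3, D16, D18, E20, E25 → −6.
The N-terminus (+1) and C-terminus (−1) cancel.
Net charge = (+4) + (−6) = −2.

-2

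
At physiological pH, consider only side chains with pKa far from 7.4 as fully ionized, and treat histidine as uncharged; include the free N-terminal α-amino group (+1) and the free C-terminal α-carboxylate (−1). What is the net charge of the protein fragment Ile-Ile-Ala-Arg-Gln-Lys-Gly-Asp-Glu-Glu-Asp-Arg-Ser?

-1

At pH ~7.4 the Lys and Arg side chains are protonated (+1), the Asp and Glu side chains are deprotonated (−1), and with His taken as neutral all other side chains carry no charge.
Positive (K, R): Arg4, Lys6, Arg12 → +3.
Negative (D, E): Asp8, Glu9, Glu10, Asp11 → −4.
The N-terminus (+1) and C-terminus (−1) cancel.
Net charge = (+3) + (−4) = −1.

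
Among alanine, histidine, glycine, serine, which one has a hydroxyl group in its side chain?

serine

Serine (S), threonine (T), and tyrosine (Y) each carry a hydroxyl group on the side chain.
Of the listed options, only serine belongs to this group.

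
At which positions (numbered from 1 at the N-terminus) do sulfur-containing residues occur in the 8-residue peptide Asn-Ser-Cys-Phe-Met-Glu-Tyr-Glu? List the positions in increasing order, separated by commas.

The sulfur-bearing residues are cysteine (–SH) and methionine (–S–CH₃).
Matching residues: Cys3, Met5.

3, 5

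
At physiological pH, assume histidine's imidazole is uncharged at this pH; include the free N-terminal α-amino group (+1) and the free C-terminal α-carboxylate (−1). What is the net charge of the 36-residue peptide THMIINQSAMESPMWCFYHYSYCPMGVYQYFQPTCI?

Near pH 7.4, K and R contribute +1 each, D and E contribute −1 each, and every other side chain (His included, as stated) is uncharged.
Positive (K, R): none → +0.
Negative (D, E): E11 → −1.
The N-terminus (+1) and C-terminus (−1) cancel.
Net charge = (+0) + (−1) = −1.

-1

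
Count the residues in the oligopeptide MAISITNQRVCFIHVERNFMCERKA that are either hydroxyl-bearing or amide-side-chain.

Hydroxyl-bearing: S, T, Y. Amide-side-chain: N, Q.
Hydroxyl-bearing residues here: S4, T6 (2).
Amide-side-chain residues here: N7, Q8, N18 (3).
The two groups share no amino acid, so total = 2 + 3 = 5.

5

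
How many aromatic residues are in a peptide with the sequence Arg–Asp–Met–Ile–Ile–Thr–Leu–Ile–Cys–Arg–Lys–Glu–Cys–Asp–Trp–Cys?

The aromatic amino acids are Phe (F, benzyl), Trp (W, indole), and Tyr (Y, phenol).
Matching residues: Trp15.

1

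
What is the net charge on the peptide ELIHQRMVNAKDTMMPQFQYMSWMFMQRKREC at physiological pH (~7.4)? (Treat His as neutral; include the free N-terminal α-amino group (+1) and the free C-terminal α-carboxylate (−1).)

The side chains ionized at physiological pH are Lys/Arg (+1) and Asp/Glu (−1); with His treated as neutral, nothing else contributes.
Positive (K, R): R6, K11, R28, K29, R30 → +5.
Negative (D, E): E1, D12, E31 → −3.
The N-terminus (+1) and C-terminus (−1) cancel.
Net charge = (+5) + (−3) = +2.

+2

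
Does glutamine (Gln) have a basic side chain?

No

Lysine (K), arginine (R), and histidine (H) have basic, nitrogen-containing side chains.
Glutamine is not in this group.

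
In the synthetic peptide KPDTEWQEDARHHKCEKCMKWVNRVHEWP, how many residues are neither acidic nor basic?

14

Acidic: D, E. Basic: K, R, H. All other residues are neither.
Matching residues: P2, T4, W6, Q7, A10, C15, C18, M19, W21, V22, N23, V25, W28, P29.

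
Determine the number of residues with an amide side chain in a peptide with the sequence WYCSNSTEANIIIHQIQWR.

Asparagine (N) and glutamine (Q) have uncharged amide side chains.
Matching residues: N5, N10, Q15, Q17.

4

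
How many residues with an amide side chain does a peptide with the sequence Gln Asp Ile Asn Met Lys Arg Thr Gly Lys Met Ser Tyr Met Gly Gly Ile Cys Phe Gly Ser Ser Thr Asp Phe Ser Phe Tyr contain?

Only N (asparagine) and Q (glutamine) carry a side-chain carboxamide.
Matching residues: Gln1, Asn4.

2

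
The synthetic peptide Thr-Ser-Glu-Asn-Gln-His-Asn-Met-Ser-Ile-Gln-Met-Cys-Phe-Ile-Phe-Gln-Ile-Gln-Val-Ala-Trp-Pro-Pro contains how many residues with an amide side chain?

Only N (asparagine) and Q (glutamine) carry a side-chain carboxamide.
Matching residues: Asn4, Gln5, Asn7, Gln11, Gln17, Gln19.

6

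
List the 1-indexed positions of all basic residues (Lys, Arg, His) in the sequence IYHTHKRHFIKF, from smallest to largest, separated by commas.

Matching residues: H3, H5, K6, R7, H8, K11.

3, 5, 6, 7, 8, 11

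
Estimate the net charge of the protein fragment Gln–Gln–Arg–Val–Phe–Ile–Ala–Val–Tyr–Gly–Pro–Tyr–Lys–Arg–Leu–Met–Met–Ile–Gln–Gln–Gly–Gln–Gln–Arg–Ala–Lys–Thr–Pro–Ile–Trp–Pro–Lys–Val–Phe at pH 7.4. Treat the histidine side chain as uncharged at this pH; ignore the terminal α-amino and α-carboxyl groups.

+6

At pH ~7.4 the Lys and Arg side chains are protonated (+1), the Asp and Glu side chains are deprotonated (−1), and with His taken as neutral all other side chains carry no charge.
Positive (K, R): Arg3, Lys13, Arg14, Arg24, Lys26, Lys32 → +6.
Negative (D, E): none → −0.
Net charge = (+6) + (−0) = +6.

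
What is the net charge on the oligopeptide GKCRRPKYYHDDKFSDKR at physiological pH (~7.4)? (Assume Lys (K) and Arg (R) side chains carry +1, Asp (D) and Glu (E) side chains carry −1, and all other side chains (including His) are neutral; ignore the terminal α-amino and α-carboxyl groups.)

Positive (K, R): K2, R4, R5, K7, K13, K17, R18 → +7.
Negative (D, E): D11, D12, D16 → −3.
Net charge = (+7) + (−3) = +4.

+4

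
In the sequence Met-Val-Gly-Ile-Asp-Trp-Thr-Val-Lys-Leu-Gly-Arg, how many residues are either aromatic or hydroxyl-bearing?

2

Aromatic: F, W, Y. Hydroxyl-bearing: S, T, Y.
Aromatic residues here: Trp6 (1).
Hydroxyl-bearing residues here: Thr7 (1).
(Y belongs to both groups, but none appear in this sequence.) Total = 1 + 1 = 2.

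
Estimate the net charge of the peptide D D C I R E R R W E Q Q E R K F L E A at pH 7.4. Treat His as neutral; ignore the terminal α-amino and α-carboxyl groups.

The side chains ionized at physiological pH are Lys/Arg (+1) and Asp/Glu (−1); with His treated as neutral, nothing else contributes.
Positive (K, R): R5, R7, R8, R14, K15 → +5.
Negative (D, E): D1, D2, E6, E10, E13, E18 → −6.
Net charge = (+5) + (−6) = −1.

-1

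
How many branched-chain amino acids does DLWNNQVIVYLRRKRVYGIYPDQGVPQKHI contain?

The BCAAs are Val, Leu, and Ile — aliphatic side chains with a branch point.
Matching residues: L2, V7, I8, V9, L11, V16, I19, V25, I30.

9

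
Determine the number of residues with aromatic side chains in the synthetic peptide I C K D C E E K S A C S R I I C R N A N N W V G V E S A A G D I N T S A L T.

1

F, W, and Y each carry an aromatic ring on the side chain.
Matching residues: W22.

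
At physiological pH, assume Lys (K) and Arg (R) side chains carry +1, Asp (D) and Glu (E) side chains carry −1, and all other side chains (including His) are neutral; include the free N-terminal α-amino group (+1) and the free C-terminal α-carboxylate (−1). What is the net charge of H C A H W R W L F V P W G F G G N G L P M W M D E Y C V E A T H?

-2

Positive (K, R): R6 → +1.
Negative (D, E): D24, E25, E29 → −3.
The N-terminus (+1) and C-terminus (−1) cancel.
Net charge = (+1) + (−3) = −2.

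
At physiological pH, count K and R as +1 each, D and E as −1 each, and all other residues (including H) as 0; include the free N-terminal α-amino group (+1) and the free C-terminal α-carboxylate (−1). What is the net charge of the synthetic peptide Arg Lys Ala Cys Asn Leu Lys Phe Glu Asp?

+1

Positive (K, R): Arg1, Lys2, Lys7 → +3.
Negative (D, E): Glu9, Asp10 → −2.
The N-terminus (+1) and C-terminus (−1) cancel.
Net charge = (+3) + (−2) = +1.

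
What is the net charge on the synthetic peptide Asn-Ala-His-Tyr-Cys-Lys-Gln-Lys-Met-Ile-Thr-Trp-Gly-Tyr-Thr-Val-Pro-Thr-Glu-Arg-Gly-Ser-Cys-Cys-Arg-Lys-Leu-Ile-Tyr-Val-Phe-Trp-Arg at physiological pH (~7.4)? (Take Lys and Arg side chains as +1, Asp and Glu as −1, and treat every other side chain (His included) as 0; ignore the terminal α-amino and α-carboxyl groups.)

+5

Positive (K, R): Lys6, Lys8, Arg20, Arg25, Lys26, Arg33 → +6.
Negative (D, E): Glu19 → −1.
Net charge = (+6) + (−1) = +5.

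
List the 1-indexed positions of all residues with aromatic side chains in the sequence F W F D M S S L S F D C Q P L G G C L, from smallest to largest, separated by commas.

1, 2, 3, 10

The aromatic amino acids are Phe (F, benzyl), Trp (W, indole), and Tyr (Y, phenol).
Matching residues: F1, W2, F3, F10.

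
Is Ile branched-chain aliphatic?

The BCAAs are Val, Leu, and Ile — aliphatic side chains with a branch point.
Isoleucine is in this group.

Yes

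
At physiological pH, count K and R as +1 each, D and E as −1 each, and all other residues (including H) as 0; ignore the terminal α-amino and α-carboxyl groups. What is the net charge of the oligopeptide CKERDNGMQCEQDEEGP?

-4

Positive (K, R): K2, R4 → +2.
Negative (D, E): E3, D5, E11, D13, E14, E15 → −6.
Net charge = (+2) + (−6) = −4.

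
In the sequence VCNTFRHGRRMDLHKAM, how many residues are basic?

6

The basic amino acids are Lys (K), Arg (R), and His (H).
Matching residues: R6, H7, R9, R10, H14, K15.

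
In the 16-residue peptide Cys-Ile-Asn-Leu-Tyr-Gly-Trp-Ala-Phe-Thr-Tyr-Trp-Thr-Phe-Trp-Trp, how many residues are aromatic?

Phenylalanine (F), tryptophan (W), and tyrosine (Y) have aromatic ring side chains.
Matching residues: Tyr5, Trp7, Phe9, Tyr11, Trp12, Phe14, Trp15, Trp16.

8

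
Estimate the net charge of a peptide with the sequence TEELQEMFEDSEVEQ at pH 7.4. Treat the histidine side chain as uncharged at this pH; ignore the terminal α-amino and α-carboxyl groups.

Near pH 7.4, K and R contribute +1 each, D and E contribute −1 each, and every other side chain (His included, as stated) is uncharged.
Positive (K, R): none → +0.
Negative (D, E): E2, E3, E6, E9, D10, E12, E14 → −7.
Net charge = (+0) + (−7) = −7.

-7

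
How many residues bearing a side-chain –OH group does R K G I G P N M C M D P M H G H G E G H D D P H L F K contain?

The –OH-bearing residues are Ser, Thr (aliphatic alcohols), and Tyr (phenol).
None of the 27 residues belong to this group.

0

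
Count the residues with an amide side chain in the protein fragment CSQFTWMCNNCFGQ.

Asparagine (N) and glutamine (Q) have uncharged amide side chains.
Matching residues: Q3, N9, N10, Q14.

4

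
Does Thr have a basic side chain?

K, R, and H are the three residues with basic side chains (ε-amine, guanidinium, and imidazole respectively).
Threonine is not in this group.

No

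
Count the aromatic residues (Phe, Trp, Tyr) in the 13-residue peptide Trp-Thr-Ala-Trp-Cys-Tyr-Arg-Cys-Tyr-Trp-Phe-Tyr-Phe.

Matching residues: Trp1, Trp4, Tyr6, Tyr9, Trp10, Phe11, Tyr12, Phe13.

8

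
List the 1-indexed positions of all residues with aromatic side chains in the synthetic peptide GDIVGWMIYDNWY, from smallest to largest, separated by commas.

6, 9, 12, 13

The aromatic amino acids are Phe (F, benzyl), Trp (W, indole), and Tyr (Y, phenol).
Matching residues: W6, Y9, W12, Y13.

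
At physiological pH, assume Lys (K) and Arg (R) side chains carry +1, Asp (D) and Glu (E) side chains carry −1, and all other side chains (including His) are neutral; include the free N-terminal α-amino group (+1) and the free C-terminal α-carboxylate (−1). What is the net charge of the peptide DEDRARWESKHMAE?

Positive (K, R): R4, R6, K10 → +3.
Negative (D, E): D1, E2, D3, E8, E14 → −5.
The N-terminus (+1) and C-terminus (−1) cancel.
Net charge = (+3) + (−5) = −2.

-2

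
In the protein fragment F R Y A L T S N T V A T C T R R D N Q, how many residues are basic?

3

The basic amino acids are Lys (K), Arg (R), and His (H).
Matching residues: R2, R15, R16.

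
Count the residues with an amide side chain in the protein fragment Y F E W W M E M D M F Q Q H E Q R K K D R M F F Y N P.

4

Asparagine (N) and glutamine (Q) have uncharged amide side chains.
Matching residues: Q12, Q13, Q16, N26.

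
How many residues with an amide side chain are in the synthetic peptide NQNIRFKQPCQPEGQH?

Only N (asparagine) and Q (glutamine) carry a side-chain carboxamide.
Matching residues: N1, Q2, N3, Q8, Q11, Q15.

6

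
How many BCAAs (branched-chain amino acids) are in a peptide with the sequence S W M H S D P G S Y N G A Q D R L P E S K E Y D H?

1

V, L, and I make up the branched-chain aliphatic group.
Matching residues: L17.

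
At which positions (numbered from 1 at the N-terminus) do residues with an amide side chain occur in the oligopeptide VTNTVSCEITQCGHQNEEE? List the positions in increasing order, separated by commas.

3, 11, 15, 16

Asparagine (N) and glutamine (Q) have uncharged amide side chains.
Matching residues: N3, Q11, Q15, N16.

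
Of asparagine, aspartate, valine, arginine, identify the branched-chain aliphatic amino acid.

valine

Valine (V), leucine (L), and isoleucine (I) are the branched-chain amino acids.
Of the listed options, only valine belongs to this group.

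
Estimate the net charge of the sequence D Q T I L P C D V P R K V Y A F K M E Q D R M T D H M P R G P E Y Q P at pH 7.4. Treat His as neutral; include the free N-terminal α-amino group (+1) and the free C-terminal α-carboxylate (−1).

-1

At pH ~7.4 the Lys and Arg side chains are protonated (+1), the Asp and Glu side chains are deprotonated (−1), and with His taken as neutral all other side chains carry no charge.
Positive (K, R): R11, K12, K17, R22, R29 → +5.
Negative (D, E): D1, D8, E19, D21, D25, E32 → −6.
The N-terminus (+1) and C-terminus (−1) cancel.
Net charge = (+5) + (−6) = −1.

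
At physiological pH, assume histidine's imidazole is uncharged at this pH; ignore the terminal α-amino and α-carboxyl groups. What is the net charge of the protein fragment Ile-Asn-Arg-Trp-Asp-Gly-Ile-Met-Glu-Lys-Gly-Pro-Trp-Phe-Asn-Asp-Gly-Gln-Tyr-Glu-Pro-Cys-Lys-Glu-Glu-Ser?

At pH ~7.4 the Lys and Arg side chains are protonated (+1), the Asp and Glu side chains are deprotonated (−1), and with His taken as neutral all other side chains carry no charge.
Positive (K, R): Arg3, Lys10, Lys23 → +3.
Negative (D, E): Asp5, Glu9, Asp16, Glu20, Glu24, Glu25 → −6.
Net charge = (+3) + (−6) = −3.

-3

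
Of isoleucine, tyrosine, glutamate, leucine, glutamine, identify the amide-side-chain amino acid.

glutamine

The amide-side-chain residues are Asn (N) and Gln (Q).
Of the listed options, only glutamine belongs to this group.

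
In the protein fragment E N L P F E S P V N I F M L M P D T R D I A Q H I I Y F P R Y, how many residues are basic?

The basic amino acids are Lys (K), Arg (R), and His (H).
Matching residues: R19, H24, R30.

3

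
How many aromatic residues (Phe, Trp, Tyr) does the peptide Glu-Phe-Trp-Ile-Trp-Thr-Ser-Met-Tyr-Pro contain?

4

Matching residues: Phe2, Trp3, Trp5, Tyr9.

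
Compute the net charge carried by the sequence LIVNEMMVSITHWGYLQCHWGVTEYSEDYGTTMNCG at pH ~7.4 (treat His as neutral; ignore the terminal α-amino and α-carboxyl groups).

The side chains ionized at physiological pH are Lys/Arg (+1) and Asp/Glu (−1); with His treated as neutral, nothing else contributes.
Positive (K, R): none → +0.
Negative (D, E): E5, E24, E27, D28 → −4.
Net charge = (+0) + (−4) = −4.

-4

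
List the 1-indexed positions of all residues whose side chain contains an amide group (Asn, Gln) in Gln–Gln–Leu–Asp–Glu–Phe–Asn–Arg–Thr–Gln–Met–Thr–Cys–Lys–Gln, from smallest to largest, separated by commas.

Matching residues: Gln1, Gln2, Asn7, Gln10, Gln15.

1, 2, 7, 10, 15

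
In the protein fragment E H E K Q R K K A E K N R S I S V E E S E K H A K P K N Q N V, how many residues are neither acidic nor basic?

Acidic: D, E. Basic: K, R, H. All other residues are neither.
Matching residues: Q5, A9, N12, S14, I15, S16, V17, S20, A24, P26, N28, Q29, N30, V31.

14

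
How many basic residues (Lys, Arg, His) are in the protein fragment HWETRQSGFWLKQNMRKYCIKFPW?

Matching residues: H1, R5, K12, R16, K17, K21.

6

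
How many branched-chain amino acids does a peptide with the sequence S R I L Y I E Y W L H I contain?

5

Valine (V), leucine (L), and isoleucine (I) are the branched-chain amino acids.
Matching residues: I3, L4, I6, L10, I12.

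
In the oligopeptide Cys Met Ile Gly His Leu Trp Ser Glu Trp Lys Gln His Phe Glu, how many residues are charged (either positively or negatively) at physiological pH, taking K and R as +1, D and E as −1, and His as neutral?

3

Charged side chains at pH ~7.4: K, R (positive); D, E (negative).
Matching residues: Glu9, Lys11, Glu15.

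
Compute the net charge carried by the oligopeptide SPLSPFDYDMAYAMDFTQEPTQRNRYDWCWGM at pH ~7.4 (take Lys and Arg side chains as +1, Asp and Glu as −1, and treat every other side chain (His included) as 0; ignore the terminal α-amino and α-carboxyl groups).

Positive (K, R): R23, R25 → +2.
Negative (D, E): D7, D9, D15, E19, D27 → −5.
Net charge = (+2) + (−5) = −3.

-3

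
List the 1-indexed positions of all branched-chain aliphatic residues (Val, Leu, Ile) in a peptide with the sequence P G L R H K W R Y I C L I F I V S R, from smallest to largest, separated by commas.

3, 10, 12, 13, 15, 16

Matching residues: L3, I10, L12, I13, I15, V16.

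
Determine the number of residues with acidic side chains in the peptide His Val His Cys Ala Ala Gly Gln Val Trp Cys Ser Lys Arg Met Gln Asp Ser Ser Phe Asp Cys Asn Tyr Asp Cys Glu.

4

Only D (aspartate) and E (glutamate) carry a side-chain carboxylic acid.
Matching residues: Asp17, Asp21, Asp25, Glu27.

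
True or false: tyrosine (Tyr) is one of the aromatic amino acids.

Phenylalanine (F), tryptophan (W), and tyrosine (Y) have aromatic ring side chains.
Tyrosine is in this group.

True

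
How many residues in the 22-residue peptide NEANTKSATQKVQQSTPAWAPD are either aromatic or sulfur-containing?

Aromatic: F, W, Y. Sulfur-containing: C, M.
Aromatic residues here: W19 (1).
Sulfur-containing residues here: none (0).
The two groups share no amino acid, so total = 1 + 0 = 1.

1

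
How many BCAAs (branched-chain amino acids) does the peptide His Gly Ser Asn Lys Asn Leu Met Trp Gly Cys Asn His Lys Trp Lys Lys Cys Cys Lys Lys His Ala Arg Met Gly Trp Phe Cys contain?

1

Valine (V), leucine (L), and isoleucine (I) are the branched-chain amino acids.
Matching residues: Leu7.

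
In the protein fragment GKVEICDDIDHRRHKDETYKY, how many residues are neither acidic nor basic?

8

Acidic: D, E. Basic: K, R, H. All other residues are neither.
Matching residues: G1, V3, I5, C6, I9, T18, Y19, Y21.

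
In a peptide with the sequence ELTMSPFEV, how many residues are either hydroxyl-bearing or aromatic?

Hydroxyl-bearing: S, T, Y. Aromatic: F, W, Y.
Hydroxyl-bearing residues here: T3, S5 (2).
Aromatic residues here: F7 (1).
(Y belongs to both groups, but none appear in this sequence.) Total = 2 + 1 = 3.

3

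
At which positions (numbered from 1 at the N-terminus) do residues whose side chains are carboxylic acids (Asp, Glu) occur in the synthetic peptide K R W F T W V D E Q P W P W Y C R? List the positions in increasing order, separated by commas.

8, 9

Matching residues: D8, E9.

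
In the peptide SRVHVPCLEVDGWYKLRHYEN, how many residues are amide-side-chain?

1

The amide-side-chain residues are Asn (N) and Gln (Q).
Matching residues: N21.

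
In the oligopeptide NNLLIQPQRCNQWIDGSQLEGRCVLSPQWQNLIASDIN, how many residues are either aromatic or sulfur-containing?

Aromatic: F, W, Y. Sulfur-containing: C, M.
Aromatic residues here: W13, W29 (2).
Sulfur-containing residues here: C10, C23 (2).
The two groups share no amino acid, so total = 2 + 2 = 4.

4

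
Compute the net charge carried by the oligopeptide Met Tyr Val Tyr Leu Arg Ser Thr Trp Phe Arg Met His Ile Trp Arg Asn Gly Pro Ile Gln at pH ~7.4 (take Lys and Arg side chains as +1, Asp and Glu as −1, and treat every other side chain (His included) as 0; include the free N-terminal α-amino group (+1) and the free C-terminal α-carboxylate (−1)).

+3

Positive (K, R): Arg6, Arg11, Arg16 → +3.
Negative (D, E): none → −0.
The N-terminus (+1) and C-terminus (−1) cancel.
Net charge = (+3) + (−0) = +3.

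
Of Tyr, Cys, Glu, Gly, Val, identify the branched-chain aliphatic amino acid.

Val

V, L, and I make up the branched-chain aliphatic group.
Of the listed options, only Val belongs to this group.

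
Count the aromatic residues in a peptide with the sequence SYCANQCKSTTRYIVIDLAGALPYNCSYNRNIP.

4

Phenylalanine (F), tryptophan (W), and tyrosine (Y) have aromatic ring side chains.
Matching residues: Y2, Y13, Y24, Y28.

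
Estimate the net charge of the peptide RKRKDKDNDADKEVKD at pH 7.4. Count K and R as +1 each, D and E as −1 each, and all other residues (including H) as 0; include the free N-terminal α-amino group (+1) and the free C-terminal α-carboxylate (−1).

+1

Positive (K, R): R1, K2, R3, K4, K6, K12, K15 → +7.
Negative (D, E): D5, D7, D9, D11, E13, D16 → −6.
The N-terminus (+1) and C-terminus (−1) cancel.
Net charge = (+7) + (−6) = +1.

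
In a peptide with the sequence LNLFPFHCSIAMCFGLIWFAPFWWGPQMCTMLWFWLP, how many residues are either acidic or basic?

Acidic: D, E. Basic: H, K, R.
Acidic residues here: none (0).
Basic residues here: H7 (1).
The two groups share no amino acid, so total = 0 + 1 = 1.

1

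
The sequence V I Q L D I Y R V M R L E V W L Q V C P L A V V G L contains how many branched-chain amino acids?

V, L, and I make up the branched-chain aliphatic group.
Matching residues: V1, I2, L4, I6, V9, L12, V14, L16, V18, L21, V23, V24, L26.

13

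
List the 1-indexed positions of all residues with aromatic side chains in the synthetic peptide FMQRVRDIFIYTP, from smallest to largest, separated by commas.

1, 9, 11

The aromatic amino acids are Phe (F, benzyl), Trp (W, indole), and Tyr (Y, phenol).
Matching residues: F1, F9, Y11.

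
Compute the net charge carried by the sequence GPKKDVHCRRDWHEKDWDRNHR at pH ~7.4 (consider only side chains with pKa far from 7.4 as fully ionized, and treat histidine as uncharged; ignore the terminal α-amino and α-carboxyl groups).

+2

At pH ~7.4 the Lys and Arg side chains are protonated (+1), the Asp and Glu side chains are deprotonated (−1), and with His taken as neutral all other side chains carry no charge.
Positive (K, R): K3, K4, R9, R10, K15, R19, R22 → +7.
Negative (D, E): D5, D11, E14, D16, D18 → −5.
Net charge = (+7) + (−5) = +2.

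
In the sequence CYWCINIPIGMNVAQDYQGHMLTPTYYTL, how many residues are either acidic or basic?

Acidic: D, E. Basic: H, K, R.
Acidic residues here: D16 (1).
Basic residues here: H20 (1).
The two groups share no amino acid, so total = 1 + 1 = 2.

2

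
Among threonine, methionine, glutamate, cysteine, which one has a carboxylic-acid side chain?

Aspartate (D) and glutamate (E) have carboxylic-acid side chains and are the acidic amino acids.
Of the listed options, only glutamate belongs to this group.

glutamate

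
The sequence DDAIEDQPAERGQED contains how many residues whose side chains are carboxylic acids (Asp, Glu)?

7

Matching residues: D1, D2, E5, D6, E10, E14, D15.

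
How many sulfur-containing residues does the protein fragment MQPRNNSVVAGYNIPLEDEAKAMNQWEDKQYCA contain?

Only Cys (C) and Met (M) have a sulfur atom in the side chain.
Matching residues: M1, M23, C32.

3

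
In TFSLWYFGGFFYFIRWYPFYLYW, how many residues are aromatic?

F, W, and Y each carry an aromatic ring on the side chain.
Matching residues: F2, W5, Y6, F7, F10, F11, Y12, F13, W16, Y17, F19, Y20, Y22, W23.

14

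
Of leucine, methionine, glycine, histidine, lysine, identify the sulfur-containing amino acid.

methionine

Cysteine (C, thiol) and methionine (M, thioether) are the two sulfur-containing amino acids.
Of the listed options, only methionine belongs to this group.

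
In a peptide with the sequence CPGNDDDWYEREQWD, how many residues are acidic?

6

Aspartate (D) and glutamate (E) have carboxylic-acid side chains and are the acidic amino acids.
Matching residues: D5, D6, D7, E10, E12, D15.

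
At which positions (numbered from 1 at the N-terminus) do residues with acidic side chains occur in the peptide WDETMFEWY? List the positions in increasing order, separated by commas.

2, 3, 7

Aspartate (D) and glutamate (E) have carboxylic-acid side chains and are the acidic amino acids.
Matching residues: D2, E3, E7.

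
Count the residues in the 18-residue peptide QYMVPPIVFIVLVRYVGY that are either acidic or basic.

1

Acidic: D, E. Basic: H, K, R.
Acidic residues here: none (0).
Basic residues here: R14 (1).
The two groups share no amino acid, so total = 0 + 1 = 1.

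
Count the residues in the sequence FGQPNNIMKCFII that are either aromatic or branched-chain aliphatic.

5

Aromatic: F, W, Y. Branched-chain aliphatic: I, L, V.
Aromatic residues here: F1, F11 (2).
Branched-chain aliphatic residues here: I7, I12, I13 (3).
The two groups share no amino acid, so total = 2 + 3 = 5.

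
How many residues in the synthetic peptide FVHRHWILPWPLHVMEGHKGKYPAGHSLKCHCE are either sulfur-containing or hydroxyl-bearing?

Sulfur-containing: C, M. Hydroxyl-bearing: S, T, Y.
Sulfur-containing residues here: M15, C30, C32 (3).
Hydroxyl-bearing residues here: Y22, S27 (2).
The two groups share no amino acid, so total = 3 + 2 = 5.

5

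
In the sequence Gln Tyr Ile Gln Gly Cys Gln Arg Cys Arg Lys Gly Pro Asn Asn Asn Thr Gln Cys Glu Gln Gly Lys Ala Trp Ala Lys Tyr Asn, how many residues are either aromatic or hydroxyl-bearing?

Aromatic: F, W, Y. Hydroxyl-bearing: S, T, Y.
Aromatic residues here: Tyr2, Trp25, Tyr28 (3).
Hydroxyl-bearing residues here: Tyr2, Thr17, Tyr28 (3).
Y is in both groups, so the 2 Y residues must not be double-counted.
Total = 3 + 3 − 2 = 4.

4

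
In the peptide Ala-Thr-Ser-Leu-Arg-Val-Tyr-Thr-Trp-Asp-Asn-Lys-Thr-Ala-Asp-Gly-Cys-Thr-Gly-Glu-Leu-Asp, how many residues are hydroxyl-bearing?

The –OH-bearing residues are Ser, Thr (aliphatic alcohols), and Tyr (phenol).
Matching residues: Thr2, Ser3, Tyr7, Thr8, Thr13, Thr18.

6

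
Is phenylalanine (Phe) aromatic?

Yes

The aromatic amino acids are Phe (F, benzyl), Trp (W, indole), and Tyr (Y, phenol).
Phenylalanine is in this group.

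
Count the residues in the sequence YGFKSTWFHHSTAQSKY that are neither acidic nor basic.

13

Acidic: D, E. Basic: K, R, H. All other residues are neither.
Matching residues: Y1, G2, F3, S5, T6, W7, F8, S11, T12, A13, Q14, S15, Y17.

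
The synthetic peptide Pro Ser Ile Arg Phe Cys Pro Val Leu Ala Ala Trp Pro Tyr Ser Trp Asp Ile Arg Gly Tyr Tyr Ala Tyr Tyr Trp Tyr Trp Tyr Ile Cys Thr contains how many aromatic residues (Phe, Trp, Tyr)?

12

Matching residues: Phe5, Trp12, Tyr14, Trp16, Tyr21, Tyr22, Tyr24, Tyr25, Trp26, Tyr27, Trp28, Tyr29.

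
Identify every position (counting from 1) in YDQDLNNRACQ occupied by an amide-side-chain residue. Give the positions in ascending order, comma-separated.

3, 6, 7, 11

The amide-side-chain residues are Asn (N) and Gln (Q).
Matching residues: Q3, N6, N7, Q11.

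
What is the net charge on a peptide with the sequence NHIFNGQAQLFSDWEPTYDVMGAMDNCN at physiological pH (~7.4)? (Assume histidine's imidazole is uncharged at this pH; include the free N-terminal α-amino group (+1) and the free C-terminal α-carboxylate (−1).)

-4

Near pH 7.4, K and R contribute +1 each, D and E contribute −1 each, and every other side chain (His included, as stated) is uncharged.
Positive (K, R): none → +0.
Negative (D, E): D13, E15, D19, D25 → −4.
The N-terminus (+1) and C-terminus (−1) cancel.
Net charge = (+0) + (−4) = −4.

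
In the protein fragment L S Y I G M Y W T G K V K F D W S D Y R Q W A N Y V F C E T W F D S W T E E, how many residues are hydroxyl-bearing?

10

S, T, and Y are the three residues with a side-chain hydroxyl.
Matching residues: S2, Y3, Y7, T9, S17, Y19, Y25, T30, S34, T36.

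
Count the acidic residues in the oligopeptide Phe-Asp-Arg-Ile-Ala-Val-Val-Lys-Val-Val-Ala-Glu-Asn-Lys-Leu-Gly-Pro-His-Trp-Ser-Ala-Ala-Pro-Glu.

3

Only D (aspartate) and E (glutamate) carry a side-chain carboxylic acid.
Matching residues: Asp2, Glu12, Glu24.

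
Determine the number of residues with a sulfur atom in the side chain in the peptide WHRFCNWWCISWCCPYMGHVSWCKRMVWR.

Only Cys (C) and Met (M) have a sulfur atom in the side chain.
Matching residues: C5, C9, C13, C14, M17, C23, M26.

7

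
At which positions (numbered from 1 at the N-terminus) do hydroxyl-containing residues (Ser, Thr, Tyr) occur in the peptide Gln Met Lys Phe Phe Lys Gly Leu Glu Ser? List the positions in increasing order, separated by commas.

10

Matching residues: Ser10.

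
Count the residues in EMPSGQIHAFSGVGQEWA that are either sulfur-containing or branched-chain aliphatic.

Sulfur-containing: C, M. Branched-chain aliphatic: I, L, V.
Sulfur-containing residues here: M2 (1).
Branched-chain aliphatic residues here: I7, V13 (2).
The two groups share no amino acid, so total = 1 + 2 = 3.

3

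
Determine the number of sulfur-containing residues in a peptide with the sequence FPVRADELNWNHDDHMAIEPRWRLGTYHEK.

1

Cysteine (C, thiol) and methionine (M, thioether) are the two sulfur-containing amino acids.
Matching residues: M16.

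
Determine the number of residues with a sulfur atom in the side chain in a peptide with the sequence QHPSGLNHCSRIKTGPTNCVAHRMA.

Only Cys (C) and Met (M) have a sulfur atom in the side chain.
Matching residues: C9, C19, M24.

3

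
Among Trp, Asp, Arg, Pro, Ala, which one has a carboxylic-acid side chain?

Only D (aspartate) and E (glutamate) carry a side-chain carboxylic acid.
Of the listed options, only Asp belongs to this group.

Asp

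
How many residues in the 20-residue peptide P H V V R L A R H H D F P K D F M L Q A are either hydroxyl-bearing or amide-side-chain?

1

Hydroxyl-bearing: S, T, Y. Amide-side-chain: N, Q.
Hydroxyl-bearing residues here: none (0).
Amide-side-chain residues here: Q19 (1).
The two groups share no amino acid, so total = 0 + 1 = 1.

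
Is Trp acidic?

The acidic residues are Asp (D) and Glu (E), whose side chains end in a carboxylate group.
Tryptophan is not in this group.

No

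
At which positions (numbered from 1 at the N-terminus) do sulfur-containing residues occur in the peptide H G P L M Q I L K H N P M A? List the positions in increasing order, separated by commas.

5, 13

Only Cys (C) and Met (M) have a sulfur atom in the side chain.
Matching residues: M5, M13.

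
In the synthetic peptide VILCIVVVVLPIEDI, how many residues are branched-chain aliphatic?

11

V, L, and I make up the branched-chain aliphatic group.
Matching residues: V1, I2, L3, I5, V6, V7, V8, V9, L10, I12, I15.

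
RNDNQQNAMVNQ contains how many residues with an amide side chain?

The amide-side-chain residues are Asn (N) and Gln (Q).
Matching residues: N2, N4, Q5, Q6, N7, N11, Q12.

7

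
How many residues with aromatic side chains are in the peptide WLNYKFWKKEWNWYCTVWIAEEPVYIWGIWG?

F, W, and Y each carry an aromatic ring on the side chain.
Matching residues: W1, Y4, F6, W7, W11, W13, Y14, W18, Y25, W27, W30.

11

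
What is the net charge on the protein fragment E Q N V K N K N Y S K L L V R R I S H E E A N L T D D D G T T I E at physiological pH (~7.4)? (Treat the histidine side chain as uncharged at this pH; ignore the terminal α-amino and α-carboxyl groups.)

At pH ~7.4 the Lys and Arg side chains are protonated (+1), the Asp and Glu side chains are deprotonated (−1), and with His taken as neutral all other side chains carry no charge.
Positive (K, R): K5, K7, K11, R15, R16 → +5.
Negative (D, E): E1, E20, E21, D26, D27, D28, E33 → −7.
Net charge = (+5) + (−7) = −2.

-2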